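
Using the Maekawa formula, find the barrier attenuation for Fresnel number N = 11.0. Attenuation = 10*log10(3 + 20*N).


3 + 20*N = 3 + 20*11.0 = 223
Att = 10*log10(223) = 23.483 dB


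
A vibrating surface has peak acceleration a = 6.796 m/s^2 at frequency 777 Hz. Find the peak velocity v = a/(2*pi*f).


omega = 2*pi*f = 2*pi*777 = 4882.03 rad/s
v = a / omega = 6.796 / 4882.03 = 0.001392 m/s


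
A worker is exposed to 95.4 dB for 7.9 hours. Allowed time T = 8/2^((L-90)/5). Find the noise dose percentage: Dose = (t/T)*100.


T_allowed = 8 / 2^((95.4 - 90)/5) = 3.78423 hr
Dose = 7.9 / 3.78423 * 100 = 208.76 %


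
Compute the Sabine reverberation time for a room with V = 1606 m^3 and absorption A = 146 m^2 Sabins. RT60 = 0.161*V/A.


RT60 = 0.161 * 1606 / 146 = 1.771 s


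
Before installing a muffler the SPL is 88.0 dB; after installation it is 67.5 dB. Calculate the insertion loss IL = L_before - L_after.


Insertion loss = SPL without muffler - SPL with muffler
IL = 88.0 - 67.5 = 20.5 dB


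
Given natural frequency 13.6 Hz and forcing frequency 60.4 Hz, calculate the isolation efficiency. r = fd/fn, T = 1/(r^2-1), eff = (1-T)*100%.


r = 60.4 / 13.6 = 4.44118
r^2 - 1 = 4.44118^2 - 1 = 18.7241
T = 1/18.7241 = 0.0534071
Efficiency = (1 - 0.0534071)*100 = 94.659 %


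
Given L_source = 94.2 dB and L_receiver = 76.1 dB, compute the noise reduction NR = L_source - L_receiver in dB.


NR = L_source - L_receiver (difference between source and receiving room levels)
NR = 94.2 - 76.1 = 18.1 dB


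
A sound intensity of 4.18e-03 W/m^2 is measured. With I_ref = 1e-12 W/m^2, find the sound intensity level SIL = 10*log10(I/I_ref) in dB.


I / I_ref = 4.18e-03 / 1e-12 = 4.18e+09
SIL = 10 * log10(4.18e+09) = 96.212 dB


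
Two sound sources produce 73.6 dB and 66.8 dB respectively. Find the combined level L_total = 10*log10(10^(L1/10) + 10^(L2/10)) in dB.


10^(73.6/10) = 2.29087e+07
10^(66.8/10) = 4.7863e+06
Sum = 2.29087e+07 + 4.7863e+06 = 2.7695e+07
L_total = 10*log10(2.7695e+07) = 74.424 dB


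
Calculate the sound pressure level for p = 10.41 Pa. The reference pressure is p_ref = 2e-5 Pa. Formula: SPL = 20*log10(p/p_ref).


p / p_ref = 10.41 / 2e-5 = 520500
SPL = 20 * log10(520500) = 114.33 dB


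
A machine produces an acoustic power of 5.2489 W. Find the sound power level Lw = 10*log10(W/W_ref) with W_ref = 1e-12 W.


W / W_ref = 5.2489 / 1e-12 = 5.2489e+12
Lw = 10 * log10(5.2489e+12) = 127.2 dB


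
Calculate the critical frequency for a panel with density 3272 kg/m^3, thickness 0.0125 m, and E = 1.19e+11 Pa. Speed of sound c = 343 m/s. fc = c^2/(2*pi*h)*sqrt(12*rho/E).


12*rho/E = 12*3272/1.19e+11 = 3.2995e-07
sqrt(12*rho/E) = sqrt(3.2995e-07) = 0.000574413
c^2/(2*pi*h) = 343^2/(2*pi*0.0125) = 1.49795e+06
fc = 1.49795e+06 * 0.000574413 = 860.44 Hz


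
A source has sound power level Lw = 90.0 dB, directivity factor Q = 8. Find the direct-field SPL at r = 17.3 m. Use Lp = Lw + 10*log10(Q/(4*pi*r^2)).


4*pi*r^2 = 4*pi*17.3^2 = 3760.99 m^2
Q / (4*pi*r^2) = 8 / 3760.99 = 0.0021271
Lp = 90.0 + 10*log10(0.0021271) = 63.278 dB


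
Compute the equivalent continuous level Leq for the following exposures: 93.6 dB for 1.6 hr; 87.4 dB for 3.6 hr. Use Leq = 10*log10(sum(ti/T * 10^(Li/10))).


T_total = 1.6 + 3.6 = 5.2 hr
(1.6/5.2) * 10^(93.6/10) = 7.04882e+08
(3.6/5.2) * 10^(87.4/10) = 3.80451e+08
Sum = 7.04882e+08 + 3.80451e+08 = 1.08533e+09
Leq = 10*log10(1.08533e+09) = 90.356 dB


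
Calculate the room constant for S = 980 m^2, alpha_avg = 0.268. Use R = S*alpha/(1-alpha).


R = 980 * 0.268 / (1 - 0.268) = 358.8 m^2


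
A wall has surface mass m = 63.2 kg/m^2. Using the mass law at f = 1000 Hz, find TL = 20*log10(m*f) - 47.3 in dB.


m * f = 63.2 * 1000 = 63200
20*log10(63200) = 96.0143 dB
TL = 96.0143 - 47.3 = 48.714 dB


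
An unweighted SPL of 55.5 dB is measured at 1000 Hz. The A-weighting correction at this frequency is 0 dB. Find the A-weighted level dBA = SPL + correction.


A-weighting table: 1000 Hz -> 0 dB correction
SPL_A = SPL + correction = 55.5 + (0) = 55.5 dBA


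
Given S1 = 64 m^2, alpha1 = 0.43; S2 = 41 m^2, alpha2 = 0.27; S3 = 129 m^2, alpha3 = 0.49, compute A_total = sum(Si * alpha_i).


64 * 0.43 = 27.52
41 * 0.27 = 11.07
129 * 0.49 = 63.21
A_total = 27.52 + 11.07 + 63.21 = 101.8 m^2


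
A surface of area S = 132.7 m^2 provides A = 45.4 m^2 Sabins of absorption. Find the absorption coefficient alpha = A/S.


Absorption coefficient = absorbed power / incident power
alpha = A / S = 45.4 / 132.7 = 0.34213


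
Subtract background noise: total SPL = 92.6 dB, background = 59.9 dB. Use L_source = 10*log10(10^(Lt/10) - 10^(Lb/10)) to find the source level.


10^(92.6/10) = 1.8197e+09
10^(59.9/10) = 977237
Difference = 1.8197e+09 - 977237 = 1.81872e+09
L_source = 10*log10(1.81872e+09) = 92.598 dB


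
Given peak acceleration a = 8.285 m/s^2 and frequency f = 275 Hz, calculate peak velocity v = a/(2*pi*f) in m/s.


omega = 2*pi*f = 2*pi*275 = 1727.88 rad/s
v = a / omega = 8.285 / 1727.88 = 0.0047949 m/s


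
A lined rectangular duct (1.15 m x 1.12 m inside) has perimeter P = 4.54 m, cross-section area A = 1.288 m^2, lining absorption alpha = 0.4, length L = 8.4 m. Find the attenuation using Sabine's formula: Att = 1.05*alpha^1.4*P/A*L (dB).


alpha^1.4 = 0.4^1.4 = 0.277258
Attenuation rate = 1.05 * alpha^1.4 * P / A
= 1.05 * 0.277258 * 4.54 / 1.288 = 1.02616 dB/m
Total Att = 1.02616 * 8.4 = 8.6197 dB


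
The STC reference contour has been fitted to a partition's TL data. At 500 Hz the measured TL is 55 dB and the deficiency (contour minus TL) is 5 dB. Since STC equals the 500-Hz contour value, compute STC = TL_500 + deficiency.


By ASTM E413, STC = value of the fitted reference contour at 500 Hz.
Contour value at 500 Hz = TL_500 + deficiency = 55 + 5 = 60
STC = 60


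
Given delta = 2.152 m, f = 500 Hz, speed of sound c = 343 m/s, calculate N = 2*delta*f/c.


N = 2*delta*f/c = 2*delta/lambda, where lambda = c/f
lambda = 343 / 500 = 0.686 m
N = 2 * 2.152 / 0.686 = 6.2741


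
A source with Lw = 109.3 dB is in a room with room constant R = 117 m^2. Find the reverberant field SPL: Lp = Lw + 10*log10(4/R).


4/R = 4/117 = 0.034188
Lp = 109.3 + 10*log10(0.034188) = 94.639 dB


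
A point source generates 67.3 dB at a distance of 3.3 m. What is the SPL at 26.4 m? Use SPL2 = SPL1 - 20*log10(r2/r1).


r2/r1 = 26.4/3.3 = 8
Correction = 20*log10(8) = 18.0618 dB
SPL2 = 67.3 - 18.0618 = 49.238 dB


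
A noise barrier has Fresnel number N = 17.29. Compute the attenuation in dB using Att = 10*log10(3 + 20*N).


3 + 20*N = 3 + 20*17.29 = 348.8
Att = 10*log10(348.8) = 25.426 dB


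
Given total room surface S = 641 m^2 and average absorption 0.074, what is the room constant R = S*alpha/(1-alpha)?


R = 641 * 0.074 / (1 - 0.074) = 51.225 m^2


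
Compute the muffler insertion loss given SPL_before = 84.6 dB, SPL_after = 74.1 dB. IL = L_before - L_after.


Insertion loss = SPL without muffler - SPL with muffler
IL = 84.6 - 74.1 = 10.5 dB


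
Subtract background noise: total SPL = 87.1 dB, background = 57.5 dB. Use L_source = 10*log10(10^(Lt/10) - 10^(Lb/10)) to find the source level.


10^(87.1/10) = 5.12861e+08
10^(57.5/10) = 562341
Difference = 5.12861e+08 - 562341 = 5.12299e+08
L_source = 10*log10(5.12299e+08) = 87.095 dB


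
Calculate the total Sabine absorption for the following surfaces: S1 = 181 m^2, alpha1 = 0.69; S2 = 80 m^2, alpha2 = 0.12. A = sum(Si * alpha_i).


181 * 0.69 = 124.89
80 * 0.12 = 9.6
A_total = 124.89 + 9.6 = 134.49 m^2


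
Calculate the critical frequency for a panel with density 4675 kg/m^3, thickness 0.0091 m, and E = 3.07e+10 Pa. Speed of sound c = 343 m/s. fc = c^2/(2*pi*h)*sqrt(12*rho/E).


12*rho/E = 12*4675/3.07e+10 = 1.82736e-06
sqrt(12*rho/E) = sqrt(1.82736e-06) = 0.0013518
c^2/(2*pi*h) = 343^2/(2*pi*0.0091) = 2.05763e+06
fc = 2.05763e+06 * 0.0013518 = 2781.5 Hz


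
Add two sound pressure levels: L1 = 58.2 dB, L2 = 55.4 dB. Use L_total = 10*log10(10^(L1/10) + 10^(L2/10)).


10^(58.2/10) = 660693
10^(55.4/10) = 346737
Sum = 660693 + 346737 = 1.00743e+06
L_total = 10*log10(1.00743e+06) = 60.032 dB


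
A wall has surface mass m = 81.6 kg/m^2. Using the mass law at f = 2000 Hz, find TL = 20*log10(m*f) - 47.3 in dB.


m * f = 81.6 * 2000 = 163200
20*log10(163200) = 104.254 dB
TL = 104.254 - 47.3 = 56.954 dB


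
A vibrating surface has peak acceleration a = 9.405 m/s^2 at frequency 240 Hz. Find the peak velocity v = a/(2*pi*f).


omega = 2*pi*f = 2*pi*240 = 1507.96 rad/s
v = a / omega = 9.405 / 1507.96 = 0.0062369 m/s


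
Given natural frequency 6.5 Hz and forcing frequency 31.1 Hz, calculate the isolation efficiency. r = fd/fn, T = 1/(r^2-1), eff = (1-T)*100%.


r = 31.1 / 6.5 = 4.78462
r^2 - 1 = 4.78462^2 - 1 = 21.8926
T = 1/21.8926 = 0.0456775
Efficiency = (1 - 0.0456775)*100 = 95.432 %


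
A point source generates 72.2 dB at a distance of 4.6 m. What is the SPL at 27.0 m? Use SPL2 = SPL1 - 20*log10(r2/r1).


r2/r1 = 27.0/4.6 = 5.86957
Correction = 20*log10(5.86957) = 15.3721 dB
SPL2 = 72.2 - 15.3721 = 56.828 dB


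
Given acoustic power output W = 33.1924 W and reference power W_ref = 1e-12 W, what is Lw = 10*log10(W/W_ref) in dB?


W / W_ref = 33.1924 / 1e-12 = 3.31924e+13
Lw = 10 * log10(3.31924e+13) = 135.21 dB


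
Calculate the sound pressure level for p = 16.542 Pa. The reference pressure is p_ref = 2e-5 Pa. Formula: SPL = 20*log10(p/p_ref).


p / p_ref = 16.542 / 2e-5 = 827100
SPL = 20 * log10(827100) = 118.35 dB


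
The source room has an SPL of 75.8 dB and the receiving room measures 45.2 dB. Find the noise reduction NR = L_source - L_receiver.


NR = L_source - L_receiver (difference between source and receiving room levels)
NR = 75.8 - 45.2 = 30.6 dB


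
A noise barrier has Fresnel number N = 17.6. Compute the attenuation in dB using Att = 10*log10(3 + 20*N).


3 + 20*N = 3 + 20*17.6 = 355
Att = 10*log10(355) = 25.502 dB


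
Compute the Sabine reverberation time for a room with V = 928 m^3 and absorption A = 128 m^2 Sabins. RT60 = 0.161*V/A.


RT60 = 0.161 * 928 / 128 = 1.1673 s


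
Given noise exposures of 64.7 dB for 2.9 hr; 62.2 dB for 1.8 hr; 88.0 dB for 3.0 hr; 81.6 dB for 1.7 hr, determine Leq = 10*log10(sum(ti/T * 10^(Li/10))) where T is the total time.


T_total = 2.9 + 1.8 + 3.0 + 1.7 = 9.4 hr
(2.9/9.4) * 10^(64.7/10) = 910479
(1.8/9.4) * 10^(62.2/10) = 317793
(3.0/9.4) * 10^(88.0/10) = 2.01369e+08
(1.7/9.4) * 10^(81.6/10) = 2.61409e+07
Sum = 910479 + 317793 + 2.01369e+08 + 2.61409e+07 = 2.28738e+08
Leq = 10*log10(2.28738e+08) = 83.593 dB


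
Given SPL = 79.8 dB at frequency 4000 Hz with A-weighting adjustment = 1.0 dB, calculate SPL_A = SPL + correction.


A-weighting table: 4000 Hz -> 1.0 dB correction
SPL_A = SPL + correction = 79.8 + (1.0) = 80.8 dBA


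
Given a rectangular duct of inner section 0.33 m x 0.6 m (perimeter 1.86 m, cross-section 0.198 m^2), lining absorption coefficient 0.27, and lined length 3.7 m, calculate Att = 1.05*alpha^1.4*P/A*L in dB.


alpha^1.4 = 0.27^1.4 = 0.159922
Attenuation rate = 1.05 * alpha^1.4 * P / A
= 1.05 * 0.159922 * 1.86 / 0.198 = 1.57741 dB/m
Total Att = 1.57741 * 3.7 = 5.8364 dB


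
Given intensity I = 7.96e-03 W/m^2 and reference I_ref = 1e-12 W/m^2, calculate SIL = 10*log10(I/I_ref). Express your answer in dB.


I / I_ref = 7.96e-03 / 1e-12 = 7.96e+09
SIL = 10 * log10(7.96e+09) = 99.009 dB


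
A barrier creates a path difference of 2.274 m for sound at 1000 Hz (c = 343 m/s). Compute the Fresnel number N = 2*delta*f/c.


N = 2*delta*f/c = 2*delta/lambda, where lambda = c/f
lambda = 343 / 1000 = 0.343 m
N = 2 * 2.274 / 0.343 = 13.259


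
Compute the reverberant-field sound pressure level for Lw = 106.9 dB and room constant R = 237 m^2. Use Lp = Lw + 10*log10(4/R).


4/R = 4/237 = 0.0168776
Lp = 106.9 + 10*log10(0.0168776) = 89.173 dB


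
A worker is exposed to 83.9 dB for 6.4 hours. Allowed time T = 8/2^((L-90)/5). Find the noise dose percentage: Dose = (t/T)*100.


T_allowed = 8 / 2^((83.9 - 90)/5) = 18.6357 hr
Dose = 6.4 / 18.6357 * 100 = 34.343 %


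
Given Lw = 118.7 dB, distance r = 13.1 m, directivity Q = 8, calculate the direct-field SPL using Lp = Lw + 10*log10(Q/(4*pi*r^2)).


4*pi*r^2 = 4*pi*13.1^2 = 2156.51 m^2
Q / (4*pi*r^2) = 8 / 2156.51 = 0.0037097
Lp = 118.7 + 10*log10(0.0037097) = 94.393 dB


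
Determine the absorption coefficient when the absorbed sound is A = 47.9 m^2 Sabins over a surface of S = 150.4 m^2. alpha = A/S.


Absorption coefficient = absorbed power / incident power
alpha = A / S = 47.9 / 150.4 = 0.31848


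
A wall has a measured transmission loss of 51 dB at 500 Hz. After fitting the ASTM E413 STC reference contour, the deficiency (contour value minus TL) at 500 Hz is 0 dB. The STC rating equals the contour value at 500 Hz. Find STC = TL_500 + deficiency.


By ASTM E413, STC = value of the fitted reference contour at 500 Hz.
Contour value at 500 Hz = TL_500 + deficiency = 51 + 0 = 51
STC = 51


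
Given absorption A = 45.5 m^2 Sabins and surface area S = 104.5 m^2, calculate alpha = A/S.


Absorption coefficient = absorbed power / incident power
alpha = A / S = 45.5 / 104.5 = 0.43541


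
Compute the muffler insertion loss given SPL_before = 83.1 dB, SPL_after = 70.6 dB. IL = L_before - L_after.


Insertion loss = SPL without muffler - SPL with muffler
IL = 83.1 - 70.6 = 12.5 dB


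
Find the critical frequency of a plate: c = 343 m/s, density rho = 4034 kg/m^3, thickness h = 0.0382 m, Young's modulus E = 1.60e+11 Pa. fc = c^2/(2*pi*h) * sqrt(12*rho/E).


12*rho/E = 12*4034/1.60e+11 = 3.0255e-07
sqrt(12*rho/E) = sqrt(3.0255e-07) = 0.000550045
c^2/(2*pi*h) = 343^2/(2*pi*0.0382) = 490168
fc = 490168 * 0.000550045 = 269.61 Hz


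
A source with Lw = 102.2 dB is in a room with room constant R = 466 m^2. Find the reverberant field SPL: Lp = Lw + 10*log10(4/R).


4/R = 4/466 = 0.00858369
Lp = 102.2 + 10*log10(0.00858369) = 81.537 dB


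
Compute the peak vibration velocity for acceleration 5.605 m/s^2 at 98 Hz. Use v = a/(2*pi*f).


omega = 2*pi*f = 2*pi*98 = 615.752 rad/s
v = a / omega = 5.605 / 615.752 = 0.0091027 m/s


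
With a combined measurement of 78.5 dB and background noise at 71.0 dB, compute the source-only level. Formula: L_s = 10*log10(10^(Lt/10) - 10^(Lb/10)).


10^(78.5/10) = 7.07946e+07
10^(71.0/10) = 1.25893e+07
Difference = 7.07946e+07 - 1.25893e+07 = 5.82053e+07
L_source = 10*log10(5.82053e+07) = 77.65 dB


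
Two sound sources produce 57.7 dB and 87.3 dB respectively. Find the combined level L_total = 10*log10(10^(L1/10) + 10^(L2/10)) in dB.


10^(57.7/10) = 588844
10^(87.3/10) = 5.37032e+08
Sum = 588844 + 5.37032e+08 = 5.37621e+08
L_total = 10*log10(5.37621e+08) = 87.305 dB


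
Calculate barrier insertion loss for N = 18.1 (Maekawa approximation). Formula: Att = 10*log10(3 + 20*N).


3 + 20*N = 3 + 20*18.1 = 365
Att = 10*log10(365) = 25.623 dB


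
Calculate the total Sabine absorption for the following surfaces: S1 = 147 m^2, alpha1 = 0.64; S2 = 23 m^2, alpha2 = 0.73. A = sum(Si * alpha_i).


147 * 0.64 = 94.08
23 * 0.73 = 16.79
A_total = 94.08 + 16.79 = 110.87 m^2


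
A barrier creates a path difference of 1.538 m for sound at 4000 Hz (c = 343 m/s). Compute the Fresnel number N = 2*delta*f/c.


N = 2*delta*f/c = 2*delta/lambda, where lambda = c/f
lambda = 343 / 4000 = 0.08575 m
N = 2 * 1.538 / 0.08575 = 35.872


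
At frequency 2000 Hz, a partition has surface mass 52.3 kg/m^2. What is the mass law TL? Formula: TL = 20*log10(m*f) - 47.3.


m * f = 52.3 * 2000 = 104600
20*log10(104600) = 100.391 dB
TL = 100.391 - 47.3 = 53.091 dB


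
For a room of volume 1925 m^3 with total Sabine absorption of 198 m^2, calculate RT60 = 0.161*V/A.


RT60 = 0.161 * 1925 / 198 = 1.5653 s


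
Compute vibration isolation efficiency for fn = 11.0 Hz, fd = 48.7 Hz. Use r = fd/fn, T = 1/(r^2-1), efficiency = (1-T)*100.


r = 48.7 / 11.0 = 4.42727
r^2 - 1 = 4.42727^2 - 1 = 18.6007
T = 1/18.6007 = 0.0537614
Efficiency = (1 - 0.0537614)*100 = 94.624 %


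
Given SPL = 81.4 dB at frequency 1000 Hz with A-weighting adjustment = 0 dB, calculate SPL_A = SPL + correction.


A-weighting table: 1000 Hz -> 0 dB correction
SPL_A = SPL + correction = 81.4 + (0) = 81.4 dBA


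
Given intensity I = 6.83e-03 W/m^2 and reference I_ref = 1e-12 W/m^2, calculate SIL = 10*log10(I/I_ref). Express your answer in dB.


I / I_ref = 6.83e-03 / 1e-12 = 6.83e+09
SIL = 10 * log10(6.83e+09) = 98.344 dB


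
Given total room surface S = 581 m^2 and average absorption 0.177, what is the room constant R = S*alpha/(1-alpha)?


R = 581 * 0.177 / (1 - 0.177) = 124.95 m^2


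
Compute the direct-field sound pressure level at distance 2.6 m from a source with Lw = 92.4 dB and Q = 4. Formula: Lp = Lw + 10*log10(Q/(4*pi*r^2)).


4*pi*r^2 = 4*pi*2.6^2 = 84.9487 m^2
Q / (4*pi*r^2) = 4 / 84.9487 = 0.0470872
Lp = 92.4 + 10*log10(0.0470872) = 79.129 dB


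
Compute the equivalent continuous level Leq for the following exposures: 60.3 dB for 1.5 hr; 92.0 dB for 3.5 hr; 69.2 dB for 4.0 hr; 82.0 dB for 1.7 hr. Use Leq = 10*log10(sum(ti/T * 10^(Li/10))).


T_total = 1.5 + 3.5 + 4.0 + 1.7 = 10.7 hr
(1.5/10.7) * 10^(60.3/10) = 150213
(3.5/10.7) * 10^(92.0/10) = 5.18423e+08
(4.0/10.7) * 10^(69.2/10) = 3.1094e+06
(1.7/10.7) * 10^(82.0/10) = 2.51805e+07
Sum = 150213 + 5.18423e+08 + 3.1094e+06 + 2.51805e+07 = 5.46863e+08
Leq = 10*log10(5.46863e+08) = 87.379 dB


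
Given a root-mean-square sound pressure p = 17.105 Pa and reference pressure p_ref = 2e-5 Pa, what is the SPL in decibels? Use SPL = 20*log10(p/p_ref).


p / p_ref = 17.105 / 2e-5 = 855250
SPL = 20 * log10(855250) = 118.64 dB


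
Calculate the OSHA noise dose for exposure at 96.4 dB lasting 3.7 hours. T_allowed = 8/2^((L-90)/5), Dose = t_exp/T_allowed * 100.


T_allowed = 8 / 2^((96.4 - 90)/5) = 3.29436 hr
Dose = 3.7 / 3.29436 * 100 = 112.31 %


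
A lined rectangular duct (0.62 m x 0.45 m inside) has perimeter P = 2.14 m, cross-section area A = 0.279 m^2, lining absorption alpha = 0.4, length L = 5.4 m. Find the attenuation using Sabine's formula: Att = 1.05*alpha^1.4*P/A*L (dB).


alpha^1.4 = 0.4^1.4 = 0.277258
Attenuation rate = 1.05 * alpha^1.4 * P / A
= 1.05 * 0.277258 * 2.14 / 0.279 = 2.23297 dB/m
Total Att = 2.23297 * 5.4 = 12.058 dB


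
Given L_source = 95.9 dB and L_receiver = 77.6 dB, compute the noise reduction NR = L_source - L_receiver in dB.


NR = L_source - L_receiver (difference between source and receiving room levels)
NR = 95.9 - 77.6 = 18.3 dB


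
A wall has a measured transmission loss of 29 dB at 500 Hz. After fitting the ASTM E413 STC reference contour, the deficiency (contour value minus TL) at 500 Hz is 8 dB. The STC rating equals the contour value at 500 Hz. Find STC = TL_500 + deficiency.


By ASTM E413, STC = value of the fitted reference contour at 500 Hz.
Contour value at 500 Hz = TL_500 + deficiency = 29 + 8 = 37
STC = 37


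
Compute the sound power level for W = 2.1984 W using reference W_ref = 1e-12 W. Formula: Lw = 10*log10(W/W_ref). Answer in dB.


W / W_ref = 2.1984 / 1e-12 = 2.1984e+12
Lw = 10 * log10(2.1984e+12) = 123.42 dB


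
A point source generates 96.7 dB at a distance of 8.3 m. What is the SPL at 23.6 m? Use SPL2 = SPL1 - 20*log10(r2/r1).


r2/r1 = 23.6/8.3 = 2.84337
Correction = 20*log10(2.84337) = 9.07667 dB
SPL2 = 96.7 - 9.07667 = 87.623 dB


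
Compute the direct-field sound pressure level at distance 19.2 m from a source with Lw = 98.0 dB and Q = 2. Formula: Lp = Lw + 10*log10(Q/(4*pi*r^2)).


4*pi*r^2 = 4*pi*19.2^2 = 4632.47 m^2
Q / (4*pi*r^2) = 2 / 4632.47 = 0.000431735
Lp = 98.0 + 10*log10(0.000431735) = 64.352 dB


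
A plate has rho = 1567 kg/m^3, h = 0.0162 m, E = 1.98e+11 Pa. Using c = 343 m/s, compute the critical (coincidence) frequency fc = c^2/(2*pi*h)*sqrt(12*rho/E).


12*rho/E = 12*1567/1.98e+11 = 9.49697e-08
sqrt(12*rho/E) = sqrt(9.49697e-08) = 0.000308172
c^2/(2*pi*h) = 343^2/(2*pi*0.0162) = 1.15583e+06
fc = 1.15583e+06 * 0.000308172 = 356.19 Hz


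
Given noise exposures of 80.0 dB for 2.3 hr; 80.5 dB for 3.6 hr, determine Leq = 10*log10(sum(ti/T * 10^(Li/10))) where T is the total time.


T_total = 2.3 + 3.6 = 5.9 hr
(2.3/5.9) * 10^(80.0/10) = 3.89831e+07
(3.6/5.9) * 10^(80.5/10) = 6.84621e+07
Sum = 3.89831e+07 + 6.84621e+07 = 1.07445e+08
Leq = 10*log10(1.07445e+08) = 80.312 dB


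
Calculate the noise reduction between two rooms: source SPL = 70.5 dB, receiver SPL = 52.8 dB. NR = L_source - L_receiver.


NR = L_source - L_receiver (difference between source and receiving room levels)
NR = 70.5 - 52.8 = 17.7 dB


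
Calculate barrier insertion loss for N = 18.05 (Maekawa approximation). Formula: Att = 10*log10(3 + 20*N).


3 + 20*N = 3 + 20*18.05 = 364
Att = 10*log10(364) = 25.611 dB


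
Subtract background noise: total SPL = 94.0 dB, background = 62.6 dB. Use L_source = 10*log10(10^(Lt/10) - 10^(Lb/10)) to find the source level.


10^(94.0/10) = 2.51189e+09
10^(62.6/10) = 1.8197e+06
Difference = 2.51189e+09 - 1.8197e+06 = 2.51007e+09
L_source = 10*log10(2.51007e+09) = 93.997 dB


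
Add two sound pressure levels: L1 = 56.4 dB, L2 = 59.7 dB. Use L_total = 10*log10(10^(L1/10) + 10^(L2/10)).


10^(56.4/10) = 436516
10^(59.7/10) = 933254
Sum = 436516 + 933254 = 1.36977e+06
L_total = 10*log10(1.36977e+06) = 61.366 dB


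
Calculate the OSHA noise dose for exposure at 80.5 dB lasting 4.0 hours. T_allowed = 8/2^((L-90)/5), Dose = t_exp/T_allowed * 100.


T_allowed = 8 / 2^((80.5 - 90)/5) = 29.8571 hr
Dose = 4.0 / 29.8571 * 100 = 13.397 %


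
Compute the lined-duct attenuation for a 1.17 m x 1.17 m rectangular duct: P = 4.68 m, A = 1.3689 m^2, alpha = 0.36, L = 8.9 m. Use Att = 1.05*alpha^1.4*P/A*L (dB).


alpha^1.4 = 0.36^1.4 = 0.239234
Attenuation rate = 1.05 * alpha^1.4 * P / A
= 1.05 * 0.239234 * 4.68 / 1.3689 = 0.858789 dB/m
Total Att = 0.858789 * 8.9 = 7.6432 dB


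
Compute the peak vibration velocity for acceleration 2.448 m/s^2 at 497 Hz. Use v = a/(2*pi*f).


omega = 2*pi*f = 2*pi*497 = 3122.74 rad/s
v = a / omega = 2.448 / 3122.74 = 0.00078393 m/s


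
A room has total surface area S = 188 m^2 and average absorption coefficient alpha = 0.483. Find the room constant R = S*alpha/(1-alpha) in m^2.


R = 188 * 0.483 / (1 - 0.483) = 175.64 m^2


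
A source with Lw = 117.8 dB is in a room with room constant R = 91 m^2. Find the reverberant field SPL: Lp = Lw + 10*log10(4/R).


4/R = 4/91 = 0.043956
Lp = 117.8 + 10*log10(0.043956) = 104.23 dB


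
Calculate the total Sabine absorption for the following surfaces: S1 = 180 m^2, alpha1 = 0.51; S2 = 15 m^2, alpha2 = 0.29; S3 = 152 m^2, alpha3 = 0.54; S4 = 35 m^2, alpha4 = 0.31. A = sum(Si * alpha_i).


180 * 0.51 = 91.8
15 * 0.29 = 4.35
152 * 0.54 = 82.08
35 * 0.31 = 10.85
A_total = 91.8 + 4.35 + 82.08 + 10.85 = 189.08 m^2


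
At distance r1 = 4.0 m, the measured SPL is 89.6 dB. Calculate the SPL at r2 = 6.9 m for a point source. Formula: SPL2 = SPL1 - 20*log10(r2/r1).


r2/r1 = 6.9/4.0 = 1.725
Correction = 20*log10(1.725) = 4.73578 dB
SPL2 = 89.6 - 4.73578 = 84.864 dB


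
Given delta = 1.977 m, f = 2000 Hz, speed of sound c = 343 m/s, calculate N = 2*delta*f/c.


N = 2*delta*f/c = 2*delta/lambda, where lambda = c/f
lambda = 343 / 2000 = 0.1715 m
N = 2 * 1.977 / 0.1715 = 23.055


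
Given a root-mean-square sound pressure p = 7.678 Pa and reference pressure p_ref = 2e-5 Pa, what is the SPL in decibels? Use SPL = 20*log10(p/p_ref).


p / p_ref = 7.678 / 2e-5 = 383900
SPL = 20 * log10(383900) = 111.68 dB


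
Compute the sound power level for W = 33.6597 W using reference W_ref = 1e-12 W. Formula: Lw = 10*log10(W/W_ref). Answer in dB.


W / W_ref = 33.6597 / 1e-12 = 3.36597e+13
Lw = 10 * log10(3.36597e+13) = 135.27 dB


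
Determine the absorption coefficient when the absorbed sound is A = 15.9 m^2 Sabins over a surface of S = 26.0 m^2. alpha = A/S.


Absorption coefficient = absorbed power / incident power
alpha = A / S = 15.9 / 26.0 = 0.61154


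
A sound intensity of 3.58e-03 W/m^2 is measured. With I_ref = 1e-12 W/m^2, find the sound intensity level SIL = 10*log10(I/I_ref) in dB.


I / I_ref = 3.58e-03 / 1e-12 = 3.58e+09
SIL = 10 * log10(3.58e+09) = 95.539 dB


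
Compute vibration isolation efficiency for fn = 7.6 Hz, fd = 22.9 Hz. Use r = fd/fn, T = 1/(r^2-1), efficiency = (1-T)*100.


r = 22.9 / 7.6 = 3.01316
r^2 - 1 = 3.01316^2 - 1 = 8.07913
T = 1/8.07913 = 0.123776
Efficiency = (1 - 0.123776)*100 = 87.622 %


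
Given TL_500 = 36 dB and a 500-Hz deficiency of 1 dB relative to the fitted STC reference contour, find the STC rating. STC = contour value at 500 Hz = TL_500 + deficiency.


By ASTM E413, STC = value of the fitted reference contour at 500 Hz.
Contour value at 500 Hz = TL_500 + deficiency = 36 + 1 = 37
STC = 37


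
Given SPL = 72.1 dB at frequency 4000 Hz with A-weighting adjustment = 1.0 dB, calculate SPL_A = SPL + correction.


A-weighting table: 4000 Hz -> 1.0 dB correction
SPL_A = SPL + correction = 72.1 + (1.0) = 73.1 dBA


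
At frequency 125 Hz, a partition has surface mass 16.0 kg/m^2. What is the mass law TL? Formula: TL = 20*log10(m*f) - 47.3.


m * f = 16.0 * 125 = 2000
20*log10(2000) = 66.0206 dB
TL = 66.0206 - 47.3 = 18.721 dB


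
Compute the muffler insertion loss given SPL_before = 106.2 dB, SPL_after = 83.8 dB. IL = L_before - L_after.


Insertion loss = SPL without muffler - SPL with muffler
IL = 106.2 - 83.8 = 22.4 dB


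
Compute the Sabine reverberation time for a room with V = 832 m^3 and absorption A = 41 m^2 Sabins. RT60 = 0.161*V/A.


RT60 = 0.161 * 832 / 41 = 3.2671 s


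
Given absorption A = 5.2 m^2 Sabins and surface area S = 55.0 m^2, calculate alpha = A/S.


Absorption coefficient = absorbed power / incident power
alpha = A / S = 5.2 / 55.0 = 0.094545


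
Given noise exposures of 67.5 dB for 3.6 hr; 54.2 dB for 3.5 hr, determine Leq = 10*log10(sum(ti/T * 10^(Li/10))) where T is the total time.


T_total = 3.6 + 3.5 = 7.1 hr
(3.6/7.1) * 10^(67.5/10) = 2.85131e+06
(3.5/7.1) * 10^(54.2/10) = 129661
Sum = 2.85131e+06 + 129661 = 2.98097e+06
Leq = 10*log10(2.98097e+06) = 64.744 dB


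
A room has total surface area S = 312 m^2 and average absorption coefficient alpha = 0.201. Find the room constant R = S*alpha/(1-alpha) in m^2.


R = 312 * 0.201 / (1 - 0.201) = 78.488 m^2


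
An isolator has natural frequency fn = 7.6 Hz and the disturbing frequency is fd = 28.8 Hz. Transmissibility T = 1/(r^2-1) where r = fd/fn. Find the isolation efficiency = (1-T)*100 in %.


r = 28.8 / 7.6 = 3.78947
r^2 - 1 = 3.78947^2 - 1 = 13.3601
T = 1/13.3601 = 0.0748497
Efficiency = (1 - 0.0748497)*100 = 92.515 %


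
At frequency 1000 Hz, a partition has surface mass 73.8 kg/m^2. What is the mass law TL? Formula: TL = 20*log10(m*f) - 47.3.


m * f = 73.8 * 1000 = 73800
20*log10(73800) = 97.3611 dB
TL = 97.3611 - 47.3 = 50.061 dB


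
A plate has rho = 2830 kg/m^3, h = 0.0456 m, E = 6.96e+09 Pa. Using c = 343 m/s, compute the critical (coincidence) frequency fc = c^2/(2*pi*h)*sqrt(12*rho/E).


12*rho/E = 12*2830/6.96e+09 = 4.87931e-06
sqrt(12*rho/E) = sqrt(4.87931e-06) = 0.00220892
c^2/(2*pi*h) = 343^2/(2*pi*0.0456) = 410623
fc = 410623 * 0.00220892 = 907.03 Hz


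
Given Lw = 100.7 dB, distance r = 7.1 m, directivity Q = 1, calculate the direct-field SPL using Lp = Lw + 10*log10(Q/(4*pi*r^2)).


4*pi*r^2 = 4*pi*7.1^2 = 633.471 m^2
Q / (4*pi*r^2) = 1 / 633.471 = 0.0015786
Lp = 100.7 + 10*log10(0.0015786) = 72.683 dB


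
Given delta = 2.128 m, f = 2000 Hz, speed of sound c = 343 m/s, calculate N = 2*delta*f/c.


N = 2*delta*f/c = 2*delta/lambda, where lambda = c/f
lambda = 343 / 2000 = 0.1715 m
N = 2 * 2.128 / 0.1715 = 24.816


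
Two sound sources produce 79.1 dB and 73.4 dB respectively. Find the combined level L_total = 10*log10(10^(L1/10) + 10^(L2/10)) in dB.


10^(79.1/10) = 8.12831e+07
10^(73.4/10) = 2.18776e+07
Sum = 8.12831e+07 + 2.18776e+07 = 1.03161e+08
L_total = 10*log10(1.03161e+08) = 80.135 dB


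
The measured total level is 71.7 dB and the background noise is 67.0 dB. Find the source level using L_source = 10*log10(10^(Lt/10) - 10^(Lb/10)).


10^(71.7/10) = 1.47911e+07
10^(67.0/10) = 5.01187e+06
Difference = 1.47911e+07 - 5.01187e+06 = 9.77923e+06
L_source = 10*log10(9.77923e+06) = 69.903 dB


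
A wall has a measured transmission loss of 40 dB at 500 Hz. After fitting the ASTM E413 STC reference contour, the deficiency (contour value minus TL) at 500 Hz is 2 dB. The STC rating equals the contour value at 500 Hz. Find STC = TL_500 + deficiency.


By ASTM E413, STC = value of the fitted reference contour at 500 Hz.
Contour value at 500 Hz = TL_500 + deficiency = 40 + 2 = 42
STC = 42


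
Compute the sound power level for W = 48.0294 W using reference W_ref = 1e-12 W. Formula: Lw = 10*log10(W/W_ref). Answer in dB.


W / W_ref = 48.0294 / 1e-12 = 4.80294e+13
Lw = 10 * log10(4.80294e+13) = 136.82 dB


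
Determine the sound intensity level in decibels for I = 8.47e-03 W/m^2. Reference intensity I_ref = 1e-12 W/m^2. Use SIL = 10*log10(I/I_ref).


I / I_ref = 8.47e-03 / 1e-12 = 8.47e+09
SIL = 10 * log10(8.47e+09) = 99.279 dB


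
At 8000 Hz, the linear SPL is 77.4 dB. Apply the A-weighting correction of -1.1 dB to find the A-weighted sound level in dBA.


A-weighting table: 8000 Hz -> -1.1 dB correction
SPL_A = SPL + correction = 77.4 + (-1.1) = 76.3 dBA


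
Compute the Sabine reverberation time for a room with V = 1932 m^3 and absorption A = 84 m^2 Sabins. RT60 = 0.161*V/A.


RT60 = 0.161 * 1932 / 84 = 3.703 s


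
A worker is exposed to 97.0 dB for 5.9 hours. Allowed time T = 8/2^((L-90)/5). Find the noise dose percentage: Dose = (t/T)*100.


T_allowed = 8 / 2^((97.0 - 90)/5) = 3.03143 hr
Dose = 5.9 / 3.03143 * 100 = 194.63 %


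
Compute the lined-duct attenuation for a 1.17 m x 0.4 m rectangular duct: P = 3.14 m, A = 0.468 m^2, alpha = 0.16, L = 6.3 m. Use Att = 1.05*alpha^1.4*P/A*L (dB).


alpha^1.4 = 0.16^1.4 = 0.076872
Attenuation rate = 1.05 * alpha^1.4 * P / A
= 1.05 * 0.076872 * 3.14 / 0.468 = 0.541553 dB/m
Total Att = 0.541553 * 6.3 = 3.4118 dB


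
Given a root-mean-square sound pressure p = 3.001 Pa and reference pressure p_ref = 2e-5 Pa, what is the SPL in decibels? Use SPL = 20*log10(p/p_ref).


p / p_ref = 3.001 / 2e-5 = 150050
SPL = 20 * log10(150050) = 103.52 dB


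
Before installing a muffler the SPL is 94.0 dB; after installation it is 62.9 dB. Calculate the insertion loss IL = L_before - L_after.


Insertion loss = SPL without muffler - SPL with muffler
IL = 94.0 - 62.9 = 31.1 dB


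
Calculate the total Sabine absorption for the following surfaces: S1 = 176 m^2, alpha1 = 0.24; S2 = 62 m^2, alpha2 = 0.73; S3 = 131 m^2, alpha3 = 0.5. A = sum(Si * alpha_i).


176 * 0.24 = 42.24
62 * 0.73 = 45.26
131 * 0.5 = 65.5
A_total = 42.24 + 45.26 + 65.5 = 153 m^2


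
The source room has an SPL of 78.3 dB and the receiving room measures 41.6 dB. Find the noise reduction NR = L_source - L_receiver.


NR = L_source - L_receiver (difference between source and receiving room levels)
NR = 78.3 - 41.6 = 36.7 dB


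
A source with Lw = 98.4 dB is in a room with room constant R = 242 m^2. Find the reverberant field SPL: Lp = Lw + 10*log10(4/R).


4/R = 4/242 = 0.0165289
Lp = 98.4 + 10*log10(0.0165289) = 80.582 dB


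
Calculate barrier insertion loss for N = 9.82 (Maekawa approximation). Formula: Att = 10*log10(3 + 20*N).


3 + 20*N = 3 + 20*9.82 = 199.4
Att = 10*log10(199.4) = 22.997 dB


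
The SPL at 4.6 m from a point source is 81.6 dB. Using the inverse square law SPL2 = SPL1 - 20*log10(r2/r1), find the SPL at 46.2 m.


r2/r1 = 46.2/4.6 = 10.0435
Correction = 20*log10(10.0435) = 20.0377 dB
SPL2 = 81.6 - 20.0377 = 61.562 dB


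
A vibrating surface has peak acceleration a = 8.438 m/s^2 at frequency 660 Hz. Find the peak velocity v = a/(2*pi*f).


omega = 2*pi*f = 2*pi*660 = 4146.9 rad/s
v = a / omega = 8.438 / 4146.9 = 0.0020348 m/s


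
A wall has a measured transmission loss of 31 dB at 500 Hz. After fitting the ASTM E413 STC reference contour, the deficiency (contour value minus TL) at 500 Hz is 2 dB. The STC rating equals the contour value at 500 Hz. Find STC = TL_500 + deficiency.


By ASTM E413, STC = value of the fitted reference contour at 500 Hz.
Contour value at 500 Hz = TL_500 + deficiency = 31 + 2 = 33
STC = 33


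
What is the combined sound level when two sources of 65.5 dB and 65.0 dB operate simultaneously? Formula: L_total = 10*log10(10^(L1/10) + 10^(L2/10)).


10^(65.5/10) = 3.54813e+06
10^(65.0/10) = 3.16228e+06
Sum = 3.54813e+06 + 3.16228e+06 = 6.71041e+06
L_total = 10*log10(6.71041e+06) = 68.267 dB


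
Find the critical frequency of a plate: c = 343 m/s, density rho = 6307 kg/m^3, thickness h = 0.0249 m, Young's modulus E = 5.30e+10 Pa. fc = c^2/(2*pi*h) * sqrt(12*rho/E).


12*rho/E = 12*6307/5.30e+10 = 1.428e-06
sqrt(12*rho/E) = sqrt(1.428e-06) = 0.00119499
c^2/(2*pi*h) = 343^2/(2*pi*0.0249) = 751985
fc = 751985 * 0.00119499 = 898.61 Hz


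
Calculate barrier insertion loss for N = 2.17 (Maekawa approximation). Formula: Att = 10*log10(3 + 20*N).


3 + 20*N = 3 + 20*2.17 = 46.4
Att = 10*log10(46.4) = 16.665 dB


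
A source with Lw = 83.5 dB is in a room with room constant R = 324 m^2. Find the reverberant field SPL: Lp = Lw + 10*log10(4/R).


4/R = 4/324 = 0.0123457
Lp = 83.5 + 10*log10(0.0123457) = 64.415 dB


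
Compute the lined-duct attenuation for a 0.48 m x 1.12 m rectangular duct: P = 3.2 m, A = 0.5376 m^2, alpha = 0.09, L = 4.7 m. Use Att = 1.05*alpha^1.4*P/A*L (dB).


alpha^1.4 = 0.09^1.4 = 0.034351
Attenuation rate = 1.05 * alpha^1.4 * P / A
= 1.05 * 0.034351 * 3.2 / 0.5376 = 0.214694 dB/m
Total Att = 0.214694 * 4.7 = 1.0091 dB


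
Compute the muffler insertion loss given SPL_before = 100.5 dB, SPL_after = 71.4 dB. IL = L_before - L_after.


Insertion loss = SPL without muffler - SPL with muffler
IL = 100.5 - 71.4 = 29.1 dB


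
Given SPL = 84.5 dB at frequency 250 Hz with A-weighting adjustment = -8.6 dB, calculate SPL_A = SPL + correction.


A-weighting table: 250 Hz -> -8.6 dB correction
SPL_A = SPL + correction = 84.5 + (-8.6) = 75.9 dBA


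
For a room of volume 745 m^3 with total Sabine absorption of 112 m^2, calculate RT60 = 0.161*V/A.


RT60 = 0.161 * 745 / 112 = 1.0709 s


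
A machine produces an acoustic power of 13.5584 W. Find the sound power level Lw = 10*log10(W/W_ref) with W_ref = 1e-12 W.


W / W_ref = 13.5584 / 1e-12 = 1.35584e+13
Lw = 10 * log10(1.35584e+13) = 131.32 dB


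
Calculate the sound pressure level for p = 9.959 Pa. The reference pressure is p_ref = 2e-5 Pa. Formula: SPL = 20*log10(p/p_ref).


p / p_ref = 9.959 / 2e-5 = 497950
SPL = 20 * log10(497950) = 113.94 dB


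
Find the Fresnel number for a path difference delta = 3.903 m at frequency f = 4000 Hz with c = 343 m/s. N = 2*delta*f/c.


N = 2*delta*f/c = 2*delta/lambda, where lambda = c/f
lambda = 343 / 4000 = 0.08575 m
N = 2 * 3.903 / 0.08575 = 91.032


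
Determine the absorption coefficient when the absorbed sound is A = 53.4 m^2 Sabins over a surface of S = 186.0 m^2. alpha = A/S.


Absorption coefficient = absorbed power / incident power
alpha = A / S = 53.4 / 186.0 = 0.2871


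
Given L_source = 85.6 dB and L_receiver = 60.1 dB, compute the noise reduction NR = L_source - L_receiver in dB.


NR = L_source - L_receiver (difference between source and receiving room levels)
NR = 85.6 - 60.1 = 25.5 dB


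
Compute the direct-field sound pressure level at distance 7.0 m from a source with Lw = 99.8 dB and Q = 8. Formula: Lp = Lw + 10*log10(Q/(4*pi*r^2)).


4*pi*r^2 = 4*pi*7.0^2 = 615.752 m^2
Q / (4*pi*r^2) = 8 / 615.752 = 0.0129922
Lp = 99.8 + 10*log10(0.0129922) = 80.937 dB


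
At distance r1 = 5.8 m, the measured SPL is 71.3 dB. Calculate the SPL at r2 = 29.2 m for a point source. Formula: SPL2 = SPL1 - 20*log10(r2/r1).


r2/r1 = 29.2/5.8 = 5.03448
Correction = 20*log10(5.03448) = 14.0391 dB
SPL2 = 71.3 - 14.0391 = 57.261 dB


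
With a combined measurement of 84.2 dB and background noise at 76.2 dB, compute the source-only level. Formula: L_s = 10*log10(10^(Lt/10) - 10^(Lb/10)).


10^(84.2/10) = 2.63027e+08
10^(76.2/10) = 4.16869e+07
Difference = 2.63027e+08 - 4.16869e+07 = 2.2134e+08
L_source = 10*log10(2.2134e+08) = 83.451 dB


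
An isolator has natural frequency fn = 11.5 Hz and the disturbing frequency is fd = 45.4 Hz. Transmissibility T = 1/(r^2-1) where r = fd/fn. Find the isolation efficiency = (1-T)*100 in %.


r = 45.4 / 11.5 = 3.94783
r^2 - 1 = 3.94783^2 - 1 = 14.5854
T = 1/14.5854 = 0.0685617
Efficiency = (1 - 0.0685617)*100 = 93.144 %


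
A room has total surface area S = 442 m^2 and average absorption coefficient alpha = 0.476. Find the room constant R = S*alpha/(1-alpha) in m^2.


R = 442 * 0.476 / (1 - 0.476) = 401.51 m^2


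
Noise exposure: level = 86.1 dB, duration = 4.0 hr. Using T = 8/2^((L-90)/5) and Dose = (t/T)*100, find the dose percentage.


T_allowed = 8 / 2^((86.1 - 90)/5) = 13.737 hr
Dose = 4.0 / 13.737 * 100 = 29.118 %


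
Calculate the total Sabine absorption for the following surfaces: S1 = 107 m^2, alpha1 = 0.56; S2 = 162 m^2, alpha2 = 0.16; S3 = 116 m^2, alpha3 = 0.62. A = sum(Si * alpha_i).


107 * 0.56 = 59.92
162 * 0.16 = 25.92
116 * 0.62 = 71.92
A_total = 59.92 + 25.92 + 71.92 = 157.76 m^2


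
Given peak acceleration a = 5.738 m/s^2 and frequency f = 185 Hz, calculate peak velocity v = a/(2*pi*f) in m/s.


omega = 2*pi*f = 2*pi*185 = 1162.39 rad/s
v = a / omega = 5.738 / 1162.39 = 0.0049364 m/s


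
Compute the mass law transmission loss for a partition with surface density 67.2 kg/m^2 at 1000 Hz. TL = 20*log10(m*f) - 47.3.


m * f = 67.2 * 1000 = 67200
20*log10(67200) = 96.5474 dB
TL = 96.5474 - 47.3 = 49.247 dB


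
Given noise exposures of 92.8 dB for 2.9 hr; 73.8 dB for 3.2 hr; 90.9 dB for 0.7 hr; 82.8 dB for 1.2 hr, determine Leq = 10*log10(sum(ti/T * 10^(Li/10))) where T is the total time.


T_total = 2.9 + 3.2 + 0.7 + 1.2 = 8.0 hr
(2.9/8.0) * 10^(92.8/10) = 6.9073e+08
(3.2/8.0) * 10^(73.8/10) = 9.59533e+06
(0.7/8.0) * 10^(90.9/10) = 1.07649e+08
(1.2/8.0) * 10^(82.8/10) = 2.85819e+07
Sum = 6.9073e+08 + 9.59533e+06 + 1.07649e+08 + 2.85819e+07 = 8.36556e+08
Leq = 10*log10(8.36556e+08) = 89.225 dB


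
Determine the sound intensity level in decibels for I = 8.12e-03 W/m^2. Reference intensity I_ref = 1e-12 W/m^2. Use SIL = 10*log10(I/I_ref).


I / I_ref = 8.12e-03 / 1e-12 = 8.12e+09
SIL = 10 * log10(8.12e+09) = 99.096 dB


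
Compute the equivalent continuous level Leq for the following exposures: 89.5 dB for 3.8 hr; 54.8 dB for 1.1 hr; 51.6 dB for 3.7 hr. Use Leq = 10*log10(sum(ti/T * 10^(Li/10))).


T_total = 3.8 + 1.1 + 3.7 = 8.6 hr
(3.8/8.6) * 10^(89.5/10) = 3.93809e+08
(1.1/8.6) * 10^(54.8/10) = 38627.3
(3.7/8.6) * 10^(51.6/10) = 62187.5
Sum = 3.93809e+08 + 38627.3 + 62187.5 = 3.9391e+08
Leq = 10*log10(3.9391e+08) = 85.954 dB


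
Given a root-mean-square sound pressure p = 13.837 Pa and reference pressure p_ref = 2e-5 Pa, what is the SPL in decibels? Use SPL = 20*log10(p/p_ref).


p / p_ref = 13.837 / 2e-5 = 691850
SPL = 20 * log10(691850) = 116.8 dB


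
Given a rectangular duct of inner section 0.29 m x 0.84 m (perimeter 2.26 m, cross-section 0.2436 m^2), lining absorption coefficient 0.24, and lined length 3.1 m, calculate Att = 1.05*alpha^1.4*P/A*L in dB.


alpha^1.4 = 0.24^1.4 = 0.135611
Attenuation rate = 1.05 * alpha^1.4 * P / A
= 1.05 * 0.135611 * 2.26 / 0.2436 = 1.32104 dB/m
Total Att = 1.32104 * 3.1 = 4.0952 dB
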